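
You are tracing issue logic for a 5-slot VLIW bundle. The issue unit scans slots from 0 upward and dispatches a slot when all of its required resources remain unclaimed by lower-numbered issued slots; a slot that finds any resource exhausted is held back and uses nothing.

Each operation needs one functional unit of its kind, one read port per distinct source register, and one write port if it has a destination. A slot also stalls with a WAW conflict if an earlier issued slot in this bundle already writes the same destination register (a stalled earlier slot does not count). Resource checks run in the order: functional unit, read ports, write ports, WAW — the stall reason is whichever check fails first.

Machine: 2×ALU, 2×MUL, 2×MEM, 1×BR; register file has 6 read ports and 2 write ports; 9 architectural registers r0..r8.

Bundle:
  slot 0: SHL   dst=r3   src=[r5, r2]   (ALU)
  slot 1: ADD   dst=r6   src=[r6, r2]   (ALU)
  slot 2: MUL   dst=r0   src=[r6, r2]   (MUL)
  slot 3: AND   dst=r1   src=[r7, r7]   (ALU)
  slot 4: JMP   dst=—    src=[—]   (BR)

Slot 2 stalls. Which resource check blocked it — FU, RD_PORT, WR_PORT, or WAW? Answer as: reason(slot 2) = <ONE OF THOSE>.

reason(slot 2) = WR_PORT

#0 ALU src=r5,r2 dispatched  <A:1 Mu:2 Ld:2 B:1 rd:4 wr:1>
#1 ALU src=r6,r2 dispatched  <A:0 Mu:2 Ld:2 B:1 rd:2 wr:0>
#2 MUL src=r6,r2 held:WR_PORT  <A:0 Mu:2 Ld:2 B:1 rd:2 wr:0>
#3 ALU src=r7,r7 held:FU  <A:0 Mu:2 Ld:2 B:1 rd:2 wr:0>
#4 BR src=- dispatched  <A:0 Mu:2 Ld:2 B:0 rd:2 wr:0>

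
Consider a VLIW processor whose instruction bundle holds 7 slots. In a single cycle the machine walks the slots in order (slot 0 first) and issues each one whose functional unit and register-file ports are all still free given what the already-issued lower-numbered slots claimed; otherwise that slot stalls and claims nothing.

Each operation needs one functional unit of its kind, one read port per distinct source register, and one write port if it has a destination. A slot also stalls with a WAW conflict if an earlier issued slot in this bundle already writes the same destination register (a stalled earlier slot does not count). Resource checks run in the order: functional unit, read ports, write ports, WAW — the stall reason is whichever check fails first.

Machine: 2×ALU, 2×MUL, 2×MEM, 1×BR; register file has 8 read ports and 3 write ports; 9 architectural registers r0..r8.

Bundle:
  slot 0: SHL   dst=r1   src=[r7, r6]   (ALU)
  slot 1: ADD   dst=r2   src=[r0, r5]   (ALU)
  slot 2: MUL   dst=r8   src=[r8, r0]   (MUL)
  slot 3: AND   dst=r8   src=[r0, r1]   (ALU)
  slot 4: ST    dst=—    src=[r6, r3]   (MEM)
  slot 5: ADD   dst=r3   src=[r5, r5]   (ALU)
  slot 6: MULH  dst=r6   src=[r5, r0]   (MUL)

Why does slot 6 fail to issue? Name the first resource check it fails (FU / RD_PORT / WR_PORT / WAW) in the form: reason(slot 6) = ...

  0. ALU→r1 ⇒ go  {1A/2Mu/2Ld/1B | 6r 2w}
  1. ALU→r2 ⇒ go  {0A/2Mu/2Ld/1B | 4r 1w}
  2. MUL→r8 ⇒ go  {0A/1Mu/2Ld/1B | 2r 0w}
  3. ALU→r8 ⇒ no(FU)  {0A/1Mu/2Ld/1B | 2r 0w}
  4. MEM ⇒ go  {0A/1Mu/1Ld/1B | 0r 0w}
  5. ALU→r3 ⇒ no(FU)  {0A/1Mu/1Ld/1B | 0r 0w}
  6. MUL→r6 ⇒ no(RD_PORT)  {0A/1Mu/1Ld/1B | 0r 0w}

reason(slot 6) = RD_PORT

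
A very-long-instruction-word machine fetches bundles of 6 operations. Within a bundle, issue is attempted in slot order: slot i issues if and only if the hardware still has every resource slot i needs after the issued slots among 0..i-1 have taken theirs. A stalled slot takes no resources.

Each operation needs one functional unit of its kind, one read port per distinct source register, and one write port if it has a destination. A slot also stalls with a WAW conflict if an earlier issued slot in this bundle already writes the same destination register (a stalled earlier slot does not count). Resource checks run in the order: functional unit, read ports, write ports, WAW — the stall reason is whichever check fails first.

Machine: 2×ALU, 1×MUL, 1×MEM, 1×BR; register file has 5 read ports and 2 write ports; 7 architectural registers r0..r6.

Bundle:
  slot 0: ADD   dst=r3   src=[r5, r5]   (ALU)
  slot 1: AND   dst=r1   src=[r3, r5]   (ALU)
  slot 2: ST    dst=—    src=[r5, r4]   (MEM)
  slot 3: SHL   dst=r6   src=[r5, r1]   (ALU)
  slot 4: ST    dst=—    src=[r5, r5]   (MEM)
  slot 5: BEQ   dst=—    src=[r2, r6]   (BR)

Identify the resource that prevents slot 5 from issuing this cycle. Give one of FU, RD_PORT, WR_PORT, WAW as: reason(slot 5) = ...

slot 0 (ALU): ISSUE — free A1,Mu1,Ld1,B1 rp4 wp1
slot 1 (ALU): ISSUE — free A0,Mu1,Ld1,B1 rp2 wp0
slot 2 (MEM): ISSUE — free A0,Mu1,Ld0,B1 rp0 wp0
slot 3 (ALU): stall FU — free A0,Mu1,Ld0,B1 rp0 wp0
slot 4 (MEM): stall FU — free A0,Mu1,Ld0,B1 rp0 wp0
slot 5 (BR): stall RD_PORT — free A0,Mu1,Ld0,B1 rp0 wp0

reason(slot 5) = RD_PORT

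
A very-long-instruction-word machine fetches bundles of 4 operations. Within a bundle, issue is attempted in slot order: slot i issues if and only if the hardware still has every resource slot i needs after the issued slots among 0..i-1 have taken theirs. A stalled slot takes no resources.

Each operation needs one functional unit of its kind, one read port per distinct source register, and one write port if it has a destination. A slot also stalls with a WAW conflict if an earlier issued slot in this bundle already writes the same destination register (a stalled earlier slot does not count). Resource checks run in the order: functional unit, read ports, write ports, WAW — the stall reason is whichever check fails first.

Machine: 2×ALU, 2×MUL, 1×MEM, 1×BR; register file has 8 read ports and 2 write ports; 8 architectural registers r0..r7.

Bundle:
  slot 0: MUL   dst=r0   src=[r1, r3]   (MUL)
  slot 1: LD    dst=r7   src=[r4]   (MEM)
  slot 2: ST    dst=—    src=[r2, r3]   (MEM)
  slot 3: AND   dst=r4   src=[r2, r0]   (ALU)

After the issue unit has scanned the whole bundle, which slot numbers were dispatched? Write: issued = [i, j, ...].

issued = [0, 1]

(0) want 1×MUL +2rd +1wr — yes → AL2|MU1|ME1|BR1|rd6|wr1
(1) want 1×MEM +1rd +1wr — yes → AL2|MU1|ME0|BR1|rd5|wr0
(2) want 1×MEM +2rd +0wr — FU → AL2|MU1|ME0|BR1|rd5|wr0
(3) want 1×ALU +2rd +1wr — WR_PORT → AL2|MU1|ME0|BR1|rd5|wr0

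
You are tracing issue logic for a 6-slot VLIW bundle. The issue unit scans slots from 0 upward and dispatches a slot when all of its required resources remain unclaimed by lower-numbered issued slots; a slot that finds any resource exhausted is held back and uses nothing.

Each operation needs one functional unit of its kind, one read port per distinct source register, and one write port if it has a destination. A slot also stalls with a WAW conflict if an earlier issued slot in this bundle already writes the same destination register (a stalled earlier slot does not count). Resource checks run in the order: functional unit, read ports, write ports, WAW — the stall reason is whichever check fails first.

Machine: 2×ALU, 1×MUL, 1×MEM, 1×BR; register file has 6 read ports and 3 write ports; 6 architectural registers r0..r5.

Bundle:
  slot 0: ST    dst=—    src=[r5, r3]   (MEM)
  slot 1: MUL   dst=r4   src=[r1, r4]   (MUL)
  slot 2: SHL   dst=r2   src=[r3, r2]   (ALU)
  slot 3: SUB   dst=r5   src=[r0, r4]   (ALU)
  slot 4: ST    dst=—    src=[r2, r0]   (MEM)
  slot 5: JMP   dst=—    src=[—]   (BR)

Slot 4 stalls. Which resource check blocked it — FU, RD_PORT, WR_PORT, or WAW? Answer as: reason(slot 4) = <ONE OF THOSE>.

reason(slot 4) = FU

(0) want 1×MEM +2rd +0wr — yes → AL2|MU1|ME0|BR1|rd4|wr3
(1) want 1×MUL +2rd +1wr — yes → AL2|MU0|ME0|BR1|rd2|wr2
(2) want 1×ALU +2rd +1wr — yes → AL1|MU0|ME0|BR1|rd0|wr1
(3) want 1×ALU +2rd +1wr — RD_PORT → AL1|MU0|ME0|BR1|rd0|wr1
(4) want 1×MEM +2rd +0wr — FU → AL1|MU0|ME0|BR1|rd0|wr1
(5) want 1×BR +0rd +0wr — yes → AL1|MU0|ME0|BR0|rd0|wr1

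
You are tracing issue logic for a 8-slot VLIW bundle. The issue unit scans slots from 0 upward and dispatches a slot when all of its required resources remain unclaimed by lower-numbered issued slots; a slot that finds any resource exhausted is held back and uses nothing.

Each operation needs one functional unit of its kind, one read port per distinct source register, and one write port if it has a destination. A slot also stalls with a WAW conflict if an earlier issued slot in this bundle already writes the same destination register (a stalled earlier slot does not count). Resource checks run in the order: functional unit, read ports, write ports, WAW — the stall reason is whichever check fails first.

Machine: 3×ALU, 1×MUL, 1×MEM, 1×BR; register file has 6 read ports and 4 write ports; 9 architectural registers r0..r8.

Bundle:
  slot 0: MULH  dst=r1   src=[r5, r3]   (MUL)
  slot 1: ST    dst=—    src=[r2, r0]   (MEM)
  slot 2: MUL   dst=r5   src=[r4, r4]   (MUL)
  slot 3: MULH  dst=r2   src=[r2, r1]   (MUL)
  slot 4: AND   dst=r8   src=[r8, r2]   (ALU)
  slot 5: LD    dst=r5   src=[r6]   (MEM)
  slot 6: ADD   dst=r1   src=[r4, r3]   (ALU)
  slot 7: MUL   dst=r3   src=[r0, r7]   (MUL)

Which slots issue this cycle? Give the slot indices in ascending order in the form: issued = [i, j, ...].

issued = [0, 1, 4]

(0) want 1×MUL +2rd +1wr — yes → AL3|MU0|ME1|BR1|rd4|wr3
(1) want 1×MEM +2rd +0wr — yes → AL3|MU0|ME0|BR1|rd2|wr3
(2) want 1×MUL +1rd +1wr — FU → AL3|MU0|ME0|BR1|rd2|wr3
(3) want 1×MUL +2rd +1wr — FU → AL3|MU0|ME0|BR1|rd2|wr3
(4) want 1×ALU +2rd +1wr — yes → AL2|MU0|ME0|BR1|rd0|wr2
(5) want 1×MEM +1rd +1wr — FU → AL2|MU0|ME0|BR1|rd0|wr2
(6) want 1×ALU +2rd +1wr — RD_PORT → AL2|MU0|ME0|BR1|rd0|wr2
(7) want 1×MUL +2rd +1wr — FU → AL2|MU0|ME0|BR1|rd0|wr2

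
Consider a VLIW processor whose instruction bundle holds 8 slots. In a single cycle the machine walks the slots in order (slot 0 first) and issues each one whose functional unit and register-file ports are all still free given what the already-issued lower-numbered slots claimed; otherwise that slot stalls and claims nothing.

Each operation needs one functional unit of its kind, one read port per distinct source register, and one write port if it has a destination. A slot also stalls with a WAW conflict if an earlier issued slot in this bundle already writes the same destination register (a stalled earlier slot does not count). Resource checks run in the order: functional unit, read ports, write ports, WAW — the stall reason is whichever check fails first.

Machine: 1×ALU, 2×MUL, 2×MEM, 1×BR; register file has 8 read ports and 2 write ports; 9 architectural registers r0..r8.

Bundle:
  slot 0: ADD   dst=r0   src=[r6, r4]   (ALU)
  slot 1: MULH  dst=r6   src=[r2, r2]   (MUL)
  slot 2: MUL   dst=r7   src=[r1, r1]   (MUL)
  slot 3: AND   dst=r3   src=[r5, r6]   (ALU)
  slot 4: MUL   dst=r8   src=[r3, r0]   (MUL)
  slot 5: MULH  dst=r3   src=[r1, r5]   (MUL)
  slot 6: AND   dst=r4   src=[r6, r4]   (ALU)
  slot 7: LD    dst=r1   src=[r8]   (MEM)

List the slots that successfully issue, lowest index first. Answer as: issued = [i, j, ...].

issued = [0, 1]

[0] ALU needs rd=2 wr=1: ok; after: ALU=0 MUL=2 MEM=2 BR=1, R=6, W=1
[1] MUL needs rd=1 wr=1: ok; after: ALU=0 MUL=1 MEM=2 BR=1, R=5, W=0
[2] MUL needs rd=1 wr=1: WR_PORT; after: ALU=0 MUL=1 MEM=2 BR=1, R=5, W=0
[3] ALU needs rd=2 wr=1: FU; after: ALU=0 MUL=1 MEM=2 BR=1, R=5, W=0
[4] MUL needs rd=2 wr=1: WR_PORT; after: ALU=0 MUL=1 MEM=2 BR=1, R=5, W=0
[5] MUL needs rd=2 wr=1: WR_PORT; after: ALU=0 MUL=1 MEM=2 BR=1, R=5, W=0
[6] ALU needs rd=2 wr=1: FU; after: ALU=0 MUL=1 MEM=2 BR=1, R=5, W=0
[7] MEM needs rd=1 wr=1: WR_PORT; after: ALU=0 MUL=1 MEM=2 BR=1, R=5, W=0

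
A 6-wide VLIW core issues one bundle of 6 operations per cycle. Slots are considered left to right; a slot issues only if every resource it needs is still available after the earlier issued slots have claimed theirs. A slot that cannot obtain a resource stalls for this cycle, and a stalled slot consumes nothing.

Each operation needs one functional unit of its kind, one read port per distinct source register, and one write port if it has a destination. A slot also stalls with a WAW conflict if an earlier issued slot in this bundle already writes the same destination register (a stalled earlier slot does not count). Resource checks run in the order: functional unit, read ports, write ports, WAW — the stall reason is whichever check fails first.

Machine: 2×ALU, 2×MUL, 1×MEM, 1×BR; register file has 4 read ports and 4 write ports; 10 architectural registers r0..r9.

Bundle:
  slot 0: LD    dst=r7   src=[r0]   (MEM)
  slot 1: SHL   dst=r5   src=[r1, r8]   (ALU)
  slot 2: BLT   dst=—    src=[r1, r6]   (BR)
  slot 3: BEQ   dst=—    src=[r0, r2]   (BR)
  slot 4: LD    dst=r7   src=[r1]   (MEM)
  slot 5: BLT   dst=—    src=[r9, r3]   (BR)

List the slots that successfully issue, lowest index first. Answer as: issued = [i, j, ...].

issued = [0, 1]

(0) want 1×MEM +1rd +1wr — yes → AL2|MU2|ME0|BR1|rd3|wr3
(1) want 1×ALU +2rd +1wr — yes → AL1|MU2|ME0|BR1|rd1|wr2
(2) want 1×BR +2rd +0wr — RD_PORT → AL1|MU2|ME0|BR1|rd1|wr2
(3) want 1×BR +2rd +0wr — RD_PORT → AL1|MU2|ME0|BR1|rd1|wr2
(4) want 1×MEM +1rd +1wr — FU → AL1|MU2|ME0|BR1|rd1|wr2
(5) want 1×BR +2rd +0wr — RD_PORT → AL1|MU2|ME0|BR1|rd1|wr2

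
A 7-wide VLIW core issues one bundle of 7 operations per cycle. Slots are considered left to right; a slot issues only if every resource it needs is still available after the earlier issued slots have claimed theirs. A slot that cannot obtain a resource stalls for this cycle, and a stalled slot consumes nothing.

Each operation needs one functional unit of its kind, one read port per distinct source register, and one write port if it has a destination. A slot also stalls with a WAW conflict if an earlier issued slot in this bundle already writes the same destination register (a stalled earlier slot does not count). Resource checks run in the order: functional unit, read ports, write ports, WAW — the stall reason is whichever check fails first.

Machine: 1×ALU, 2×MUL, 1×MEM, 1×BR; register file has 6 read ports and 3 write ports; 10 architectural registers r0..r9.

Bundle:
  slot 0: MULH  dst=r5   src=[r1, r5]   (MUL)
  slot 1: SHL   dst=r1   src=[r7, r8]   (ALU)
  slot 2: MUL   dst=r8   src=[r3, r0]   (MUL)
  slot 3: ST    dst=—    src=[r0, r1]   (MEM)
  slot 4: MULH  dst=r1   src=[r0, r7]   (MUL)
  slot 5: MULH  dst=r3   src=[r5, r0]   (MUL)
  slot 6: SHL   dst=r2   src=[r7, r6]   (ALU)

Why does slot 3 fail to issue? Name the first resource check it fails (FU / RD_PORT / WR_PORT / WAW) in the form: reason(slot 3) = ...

reason(slot 3) = RD_PORT

slot 0 (MUL): ISSUE — free A1,Mu1,Ld1,B1 rp4 wp2
slot 1 (ALU): ISSUE — free A0,Mu1,Ld1,B1 rp2 wp1
slot 2 (MUL): ISSUE — free A0,Mu0,Ld1,B1 rp0 wp0
slot 3 (MEM): stall RD_PORT — free A0,Mu0,Ld1,B1 rp0 wp0
slot 4 (MUL): stall FU — free A0,Mu0,Ld1,B1 rp0 wp0
slot 5 (MUL): stall FU — free A0,Mu0,Ld1,B1 rp0 wp0
slot 6 (ALU): stall FU — free A0,Mu0,Ld1,B1 rp0 wp0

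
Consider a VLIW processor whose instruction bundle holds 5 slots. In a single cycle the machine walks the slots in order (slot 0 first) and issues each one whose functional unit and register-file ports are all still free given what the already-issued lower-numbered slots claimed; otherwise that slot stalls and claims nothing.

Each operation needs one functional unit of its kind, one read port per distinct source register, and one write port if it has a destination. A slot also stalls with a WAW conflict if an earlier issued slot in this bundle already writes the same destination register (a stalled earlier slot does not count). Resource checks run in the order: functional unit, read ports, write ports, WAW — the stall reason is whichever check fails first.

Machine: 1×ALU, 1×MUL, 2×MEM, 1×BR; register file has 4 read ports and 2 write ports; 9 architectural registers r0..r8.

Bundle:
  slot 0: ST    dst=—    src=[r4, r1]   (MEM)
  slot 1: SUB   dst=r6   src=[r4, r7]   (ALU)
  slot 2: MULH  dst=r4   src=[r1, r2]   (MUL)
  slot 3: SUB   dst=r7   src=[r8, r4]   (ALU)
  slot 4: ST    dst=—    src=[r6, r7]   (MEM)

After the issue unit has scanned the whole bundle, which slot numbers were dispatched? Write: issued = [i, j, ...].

[0] MEM needs rd=2 wr=0: ok; after: ALU=1 MUL=1 MEM=1 BR=1, R=2, W=2
[1] ALU needs rd=2 wr=1: ok; after: ALU=0 MUL=1 MEM=1 BR=1, R=0, W=1
[2] MUL needs rd=2 wr=1: RD_PORT; after: ALU=0 MUL=1 MEM=1 BR=1, R=0, W=1
[3] ALU needs rd=2 wr=1: FU; after: ALU=0 MUL=1 MEM=1 BR=1, R=0, W=1
[4] MEM needs rd=2 wr=0: RD_PORT; after: ALU=0 MUL=1 MEM=1 BR=1, R=0, W=1

issued = [0, 1]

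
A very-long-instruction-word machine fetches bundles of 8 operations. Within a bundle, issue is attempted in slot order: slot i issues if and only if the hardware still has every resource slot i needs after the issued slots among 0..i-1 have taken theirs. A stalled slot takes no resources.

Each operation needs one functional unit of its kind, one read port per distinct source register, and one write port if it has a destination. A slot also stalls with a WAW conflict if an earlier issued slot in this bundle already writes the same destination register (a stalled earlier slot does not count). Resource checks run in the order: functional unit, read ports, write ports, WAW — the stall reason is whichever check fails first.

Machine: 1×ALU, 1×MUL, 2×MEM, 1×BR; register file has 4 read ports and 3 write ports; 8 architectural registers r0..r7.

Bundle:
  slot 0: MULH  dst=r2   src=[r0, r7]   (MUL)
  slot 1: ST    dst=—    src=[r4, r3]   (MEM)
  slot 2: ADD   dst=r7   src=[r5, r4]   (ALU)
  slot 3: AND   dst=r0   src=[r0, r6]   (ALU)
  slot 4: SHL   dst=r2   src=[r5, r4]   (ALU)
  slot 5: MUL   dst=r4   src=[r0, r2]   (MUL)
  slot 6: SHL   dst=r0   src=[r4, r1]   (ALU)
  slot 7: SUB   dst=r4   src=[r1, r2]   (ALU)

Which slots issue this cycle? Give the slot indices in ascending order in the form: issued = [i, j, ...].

issued = [0, 1]

[0] MUL needs rd=2 wr=1: ok; after: ALU=1 MUL=0 MEM=2 BR=1, R=2, W=2
[1] MEM needs rd=2 wr=0: ok; after: ALU=1 MUL=0 MEM=1 BR=1, R=0, W=2
[2] ALU needs rd=2 wr=1: RD_PORT; after: ALU=1 MUL=0 MEM=1 BR=1, R=0, W=2
[3] ALU needs rd=2 wr=1: RD_PORT; after: ALU=1 MUL=0 MEM=1 BR=1, R=0, W=2
[4] ALU needs rd=2 wr=1: RD_PORT; after: ALU=1 MUL=0 MEM=1 BR=1, R=0, W=2
[5] MUL needs rd=2 wr=1: FU; after: ALU=1 MUL=0 MEM=1 BR=1, R=0, W=2
[6] ALU needs rd=2 wr=1: RD_PORT; after: ALU=1 MUL=0 MEM=1 BR=1, R=0, W=2
[7] ALU needs rd=2 wr=1: RD_PORT; after: ALU=1 MUL=0 MEM=1 BR=1, R=0, W=2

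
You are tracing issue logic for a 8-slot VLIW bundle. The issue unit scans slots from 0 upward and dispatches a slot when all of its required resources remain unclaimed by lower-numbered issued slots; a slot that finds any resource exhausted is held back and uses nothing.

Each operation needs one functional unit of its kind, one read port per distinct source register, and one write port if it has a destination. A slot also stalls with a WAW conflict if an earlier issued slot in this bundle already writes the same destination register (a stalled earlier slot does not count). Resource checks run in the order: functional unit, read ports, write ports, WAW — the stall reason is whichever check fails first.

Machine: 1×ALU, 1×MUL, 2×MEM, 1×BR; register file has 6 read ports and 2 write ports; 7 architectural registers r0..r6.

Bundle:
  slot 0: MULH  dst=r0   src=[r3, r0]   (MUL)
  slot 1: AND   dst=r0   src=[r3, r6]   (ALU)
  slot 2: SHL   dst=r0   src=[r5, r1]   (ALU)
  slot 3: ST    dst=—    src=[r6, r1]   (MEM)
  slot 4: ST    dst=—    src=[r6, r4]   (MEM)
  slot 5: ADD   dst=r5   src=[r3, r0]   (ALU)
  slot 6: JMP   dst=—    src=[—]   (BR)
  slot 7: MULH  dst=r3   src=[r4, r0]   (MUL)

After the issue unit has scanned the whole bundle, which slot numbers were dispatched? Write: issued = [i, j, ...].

issued = [0, 3, 4, 6]

slot 0 (MUL): ISSUE — free A1,Mu0,Ld2,B1 rp4 wp1
slot 1 (ALU): stall WAW — free A1,Mu0,Ld2,B1 rp4 wp1
slot 2 (ALU): stall WAW — free A1,Mu0,Ld2,B1 rp4 wp1
slot 3 (MEM): ISSUE — free A1,Mu0,Ld1,B1 rp2 wp1
slot 4 (MEM): ISSUE — free A1,Mu0,Ld0,B1 rp0 wp1
slot 5 (ALU): stall RD_PORT — free A1,Mu0,Ld0,B1 rp0 wp1
slot 6 (BR): ISSUE — free A1,Mu0,Ld0,B0 rp0 wp1
slot 7 (MUL): stall FU — free A1,Mu0,Ld0,B0 rp0 wp1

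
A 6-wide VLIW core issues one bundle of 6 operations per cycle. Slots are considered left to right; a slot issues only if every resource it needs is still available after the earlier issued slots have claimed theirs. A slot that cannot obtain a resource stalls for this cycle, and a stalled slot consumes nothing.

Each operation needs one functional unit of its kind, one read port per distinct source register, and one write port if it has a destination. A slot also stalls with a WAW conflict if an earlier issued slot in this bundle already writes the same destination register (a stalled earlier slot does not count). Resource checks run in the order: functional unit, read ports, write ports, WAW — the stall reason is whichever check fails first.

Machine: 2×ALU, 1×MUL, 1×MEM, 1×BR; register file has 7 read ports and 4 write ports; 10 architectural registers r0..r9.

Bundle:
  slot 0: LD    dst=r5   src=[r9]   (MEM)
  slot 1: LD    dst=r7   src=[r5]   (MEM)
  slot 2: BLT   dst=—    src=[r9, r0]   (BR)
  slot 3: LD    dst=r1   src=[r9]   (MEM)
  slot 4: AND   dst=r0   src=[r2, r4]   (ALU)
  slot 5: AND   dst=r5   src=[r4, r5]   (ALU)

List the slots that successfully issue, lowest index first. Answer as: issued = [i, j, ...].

  0. MEM→r5 ⇒ go  {2A/1Mu/0Ld/1B | 6r 3w}
  1. MEM→r7 ⇒ no(FU)  {2A/1Mu/0Ld/1B | 6r 3w}
  2. BR ⇒ go  {2A/1Mu/0Ld/0B | 4r 3w}
  3. MEM→r1 ⇒ no(FU)  {2A/1Mu/0Ld/0B | 4r 3w}
  4. ALU→r0 ⇒ go  {1A/1Mu/0Ld/0B | 2r 2w}
  5. ALU→r5 ⇒ no(WAW)  {1A/1Mu/0Ld/0B | 2r 2w}

issued = [0, 2, 4]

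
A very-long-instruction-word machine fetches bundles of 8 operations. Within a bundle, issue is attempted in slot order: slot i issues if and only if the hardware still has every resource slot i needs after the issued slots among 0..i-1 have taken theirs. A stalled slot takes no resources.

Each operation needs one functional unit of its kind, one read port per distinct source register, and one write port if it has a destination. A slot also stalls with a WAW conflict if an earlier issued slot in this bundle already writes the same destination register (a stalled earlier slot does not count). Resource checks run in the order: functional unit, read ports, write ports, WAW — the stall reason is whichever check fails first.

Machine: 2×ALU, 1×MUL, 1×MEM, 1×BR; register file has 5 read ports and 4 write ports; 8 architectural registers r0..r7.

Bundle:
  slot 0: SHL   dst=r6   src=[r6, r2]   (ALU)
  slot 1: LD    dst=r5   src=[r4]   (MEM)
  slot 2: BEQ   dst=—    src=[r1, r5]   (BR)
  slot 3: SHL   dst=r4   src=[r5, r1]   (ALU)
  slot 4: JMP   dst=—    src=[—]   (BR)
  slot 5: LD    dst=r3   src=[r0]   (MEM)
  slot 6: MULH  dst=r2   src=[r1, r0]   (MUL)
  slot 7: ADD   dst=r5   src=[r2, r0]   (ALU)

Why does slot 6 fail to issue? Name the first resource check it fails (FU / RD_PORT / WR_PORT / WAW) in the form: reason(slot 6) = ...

reason(slot 6) = RD_PORT

[0] ALU needs rd=2 wr=1: ok; after: ALU=1 MUL=1 MEM=1 BR=1, R=3, W=3
[1] MEM needs rd=1 wr=1: ok; after: ALU=1 MUL=1 MEM=0 BR=1, R=2, W=2
[2] BR needs rd=2 wr=0: ok; after: ALU=1 MUL=1 MEM=0 BR=0, R=0, W=2
[3] ALU needs rd=2 wr=1: RD_PORT; after: ALU=1 MUL=1 MEM=0 BR=0, R=0, W=2
[4] BR needs rd=0 wr=0: FU; after: ALU=1 MUL=1 MEM=0 BR=0, R=0, W=2
[5] MEM needs rd=1 wr=1: FU; after: ALU=1 MUL=1 MEM=0 BR=0, R=0, W=2
[6] MUL needs rd=2 wr=1: RD_PORT; after: ALU=1 MUL=1 MEM=0 BR=0, R=0, W=2
[7] ALU needs rd=2 wr=1: RD_PORT; after: ALU=1 MUL=1 MEM=0 BR=0, R=0, W=2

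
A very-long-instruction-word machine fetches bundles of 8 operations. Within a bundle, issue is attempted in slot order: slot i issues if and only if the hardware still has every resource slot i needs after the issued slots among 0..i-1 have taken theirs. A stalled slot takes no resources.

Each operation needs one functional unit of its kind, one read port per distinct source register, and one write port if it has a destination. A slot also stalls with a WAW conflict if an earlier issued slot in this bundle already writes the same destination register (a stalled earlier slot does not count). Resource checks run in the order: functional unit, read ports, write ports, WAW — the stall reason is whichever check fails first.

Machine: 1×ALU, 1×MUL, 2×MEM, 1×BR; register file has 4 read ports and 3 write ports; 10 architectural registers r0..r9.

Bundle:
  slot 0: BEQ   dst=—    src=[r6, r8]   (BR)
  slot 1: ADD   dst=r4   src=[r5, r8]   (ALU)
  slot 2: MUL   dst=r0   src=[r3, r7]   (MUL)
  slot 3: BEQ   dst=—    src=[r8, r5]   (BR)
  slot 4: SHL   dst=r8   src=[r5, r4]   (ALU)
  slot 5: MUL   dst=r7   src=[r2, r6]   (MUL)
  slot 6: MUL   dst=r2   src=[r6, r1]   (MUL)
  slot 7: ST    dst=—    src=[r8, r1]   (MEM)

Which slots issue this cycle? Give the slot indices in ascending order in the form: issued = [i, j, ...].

(0) want 1×BR +2rd +0wr — yes → AL1|MU1|ME2|BR0|rd2|wr3
(1) want 1×ALU +2rd +1wr — yes → AL0|MU1|ME2|BR0|rd0|wr2
(2) want 1×MUL +2rd +1wr — RD_PORT → AL0|MU1|ME2|BR0|rd0|wr2
(3) want 1×BR +2rd +0wr — FU → AL0|MU1|ME2|BR0|rd0|wr2
(4) want 1×ALU +2rd +1wr — FU → AL0|MU1|ME2|BR0|rd0|wr2
(5) want 1×MUL +2rd +1wr — RD_PORT → AL0|MU1|ME2|BR0|rd0|wr2
(6) want 1×MUL +2rd +1wr — RD_PORT → AL0|MU1|ME2|BR0|rd0|wr2
(7) want 1×MEM +2rd +0wr — RD_PORT → AL0|MU1|ME2|BR0|rd0|wr2

issued = [0, 1]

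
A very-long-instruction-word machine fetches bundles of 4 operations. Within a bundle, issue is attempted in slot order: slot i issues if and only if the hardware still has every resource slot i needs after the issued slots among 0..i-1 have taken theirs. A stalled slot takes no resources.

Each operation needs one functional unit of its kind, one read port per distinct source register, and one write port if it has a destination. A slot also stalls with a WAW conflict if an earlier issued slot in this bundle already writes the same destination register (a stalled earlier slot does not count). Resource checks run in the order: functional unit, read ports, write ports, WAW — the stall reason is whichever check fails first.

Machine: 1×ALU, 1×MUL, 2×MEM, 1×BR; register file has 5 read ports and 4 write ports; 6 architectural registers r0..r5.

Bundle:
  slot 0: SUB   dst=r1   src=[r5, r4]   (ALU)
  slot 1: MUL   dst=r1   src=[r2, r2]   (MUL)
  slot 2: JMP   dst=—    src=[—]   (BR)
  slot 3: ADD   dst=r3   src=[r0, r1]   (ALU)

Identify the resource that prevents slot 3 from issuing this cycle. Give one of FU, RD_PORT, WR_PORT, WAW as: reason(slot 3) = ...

slot 0 (ALU): ISSUE — free A0,Mu1,Ld2,B1 rp3 wp3
slot 1 (MUL): stall WAW — free A0,Mu1,Ld2,B1 rp3 wp3
slot 2 (BR): ISSUE — free A0,Mu1,Ld2,B0 rp3 wp3
slot 3 (ALU): stall FU — free A0,Mu1,Ld2,B0 rp3 wp3

reason(slot 3) = FU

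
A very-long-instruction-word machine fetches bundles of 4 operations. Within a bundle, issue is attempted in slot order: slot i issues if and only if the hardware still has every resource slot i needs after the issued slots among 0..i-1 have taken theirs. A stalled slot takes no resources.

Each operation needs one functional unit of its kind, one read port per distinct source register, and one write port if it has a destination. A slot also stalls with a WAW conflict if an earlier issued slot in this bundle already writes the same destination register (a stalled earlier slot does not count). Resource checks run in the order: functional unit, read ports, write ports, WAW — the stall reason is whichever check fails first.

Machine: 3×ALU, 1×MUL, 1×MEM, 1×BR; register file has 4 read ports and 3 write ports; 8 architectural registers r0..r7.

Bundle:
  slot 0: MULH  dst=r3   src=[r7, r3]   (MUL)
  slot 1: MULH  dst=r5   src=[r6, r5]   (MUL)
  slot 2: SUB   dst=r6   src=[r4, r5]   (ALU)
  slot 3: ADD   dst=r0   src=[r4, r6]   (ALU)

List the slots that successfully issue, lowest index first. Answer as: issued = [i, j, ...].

  0. MUL→r3 ⇒ go  {3A/0Mu/1Ld/1B | 2r 2w}
  1. MUL→r5 ⇒ no(FU)  {3A/0Mu/1Ld/1B | 2r 2w}
  2. ALU→r6 ⇒ go  {2A/0Mu/1Ld/1B | 0r 1w}
  3. ALU→r0 ⇒ no(RD_PORT)  {2A/0Mu/1Ld/1B | 0r 1w}

issued = [0, 2]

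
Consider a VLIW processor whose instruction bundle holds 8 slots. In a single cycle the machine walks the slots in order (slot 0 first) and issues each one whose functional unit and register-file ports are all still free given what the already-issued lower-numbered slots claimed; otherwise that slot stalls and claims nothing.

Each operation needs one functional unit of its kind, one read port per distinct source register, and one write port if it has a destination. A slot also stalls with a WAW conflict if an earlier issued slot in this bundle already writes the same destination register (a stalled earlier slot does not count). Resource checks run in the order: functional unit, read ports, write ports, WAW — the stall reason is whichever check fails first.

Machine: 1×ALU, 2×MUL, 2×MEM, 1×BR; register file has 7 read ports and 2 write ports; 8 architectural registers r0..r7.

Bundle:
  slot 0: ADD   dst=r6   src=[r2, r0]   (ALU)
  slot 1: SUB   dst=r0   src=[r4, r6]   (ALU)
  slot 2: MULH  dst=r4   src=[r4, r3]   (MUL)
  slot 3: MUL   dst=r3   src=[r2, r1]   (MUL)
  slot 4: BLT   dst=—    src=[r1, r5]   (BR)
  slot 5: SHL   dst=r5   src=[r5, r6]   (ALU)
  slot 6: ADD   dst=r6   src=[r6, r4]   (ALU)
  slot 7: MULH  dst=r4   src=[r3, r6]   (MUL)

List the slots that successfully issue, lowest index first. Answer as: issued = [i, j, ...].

issued = [0, 2, 4]

slot 0 (ALU): ISSUE — free A0,Mu2,Ld2,B1 rp5 wp1
slot 1 (ALU): stall FU — free A0,Mu2,Ld2,B1 rp5 wp1
slot 2 (MUL): ISSUE — free A0,Mu1,Ld2,B1 rp3 wp0
slot 3 (MUL): stall WR_PORT — free A0,Mu1,Ld2,B1 rp3 wp0
slot 4 (BR): ISSUE — free A0,Mu1,Ld2,B0 rp1 wp0
slot 5 (ALU): stall FU — free A0,Mu1,Ld2,B0 rp1 wp0
slot 6 (ALU): stall FU — free A0,Mu1,Ld2,B0 rp1 wp0
slot 7 (MUL): stall RD_PORT — free A0,Mu1,Ld2,B0 rp1 wp0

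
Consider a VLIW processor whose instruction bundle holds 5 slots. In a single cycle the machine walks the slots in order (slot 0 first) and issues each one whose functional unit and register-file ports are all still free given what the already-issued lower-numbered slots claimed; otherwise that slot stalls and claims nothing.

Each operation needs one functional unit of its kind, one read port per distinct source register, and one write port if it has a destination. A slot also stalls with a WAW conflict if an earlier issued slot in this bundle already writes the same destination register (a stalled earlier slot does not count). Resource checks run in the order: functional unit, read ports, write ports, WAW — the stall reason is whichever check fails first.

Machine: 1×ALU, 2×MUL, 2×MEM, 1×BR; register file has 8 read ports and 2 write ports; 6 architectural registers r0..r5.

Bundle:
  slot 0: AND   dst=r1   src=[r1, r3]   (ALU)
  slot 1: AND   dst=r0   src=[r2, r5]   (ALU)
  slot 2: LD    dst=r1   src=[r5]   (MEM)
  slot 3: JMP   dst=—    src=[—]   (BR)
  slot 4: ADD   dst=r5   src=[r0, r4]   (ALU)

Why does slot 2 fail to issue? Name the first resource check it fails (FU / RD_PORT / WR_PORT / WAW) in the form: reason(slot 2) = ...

reason(slot 2) = WAW

  0. ALU→r1 ⇒ go  {0A/2Mu/2Ld/1B | 6r 1w}
  1. ALU→r0 ⇒ no(FU)  {0A/2Mu/2Ld/1B | 6r 1w}
  2. MEM→r1 ⇒ no(WAW)  {0A/2Mu/2Ld/1B | 6r 1w}
  3. BR ⇒ go  {0A/2Mu/2Ld/0B | 6r 1w}
  4. ALU→r5 ⇒ no(FU)  {0A/2Mu/2Ld/0B | 6r 1w}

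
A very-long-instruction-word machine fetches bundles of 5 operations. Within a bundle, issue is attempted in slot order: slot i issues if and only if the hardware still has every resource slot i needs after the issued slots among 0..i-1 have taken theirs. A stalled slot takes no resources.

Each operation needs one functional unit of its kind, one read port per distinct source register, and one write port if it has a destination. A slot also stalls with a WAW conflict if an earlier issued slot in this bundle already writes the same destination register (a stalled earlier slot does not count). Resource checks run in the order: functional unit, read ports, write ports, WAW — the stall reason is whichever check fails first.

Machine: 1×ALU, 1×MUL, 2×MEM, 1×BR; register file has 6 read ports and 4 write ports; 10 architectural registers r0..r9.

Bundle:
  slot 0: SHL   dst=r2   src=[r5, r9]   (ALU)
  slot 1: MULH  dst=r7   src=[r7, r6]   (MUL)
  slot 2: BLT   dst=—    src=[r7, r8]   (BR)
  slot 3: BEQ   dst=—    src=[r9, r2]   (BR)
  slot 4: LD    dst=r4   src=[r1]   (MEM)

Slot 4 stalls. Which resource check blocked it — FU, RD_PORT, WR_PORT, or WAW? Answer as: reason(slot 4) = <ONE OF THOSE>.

reason(slot 4) = RD_PORT

(0) want 1×ALU +2rd +1wr — yes → AL0|MU1|ME2|BR1|rd4|wr3
(1) want 1×MUL +2rd +1wr — yes → AL0|MU0|ME2|BR1|rd2|wr2
(2) want 1×BR +2rd +0wr — yes → AL0|MU0|ME2|BR0|rd0|wr2
(3) want 1×BR +2rd +0wr — FU → AL0|MU0|ME2|BR0|rd0|wr2
(4) want 1×MEM +1rd +1wr — RD_PORT → AL0|MU0|ME2|BR0|rd0|wr2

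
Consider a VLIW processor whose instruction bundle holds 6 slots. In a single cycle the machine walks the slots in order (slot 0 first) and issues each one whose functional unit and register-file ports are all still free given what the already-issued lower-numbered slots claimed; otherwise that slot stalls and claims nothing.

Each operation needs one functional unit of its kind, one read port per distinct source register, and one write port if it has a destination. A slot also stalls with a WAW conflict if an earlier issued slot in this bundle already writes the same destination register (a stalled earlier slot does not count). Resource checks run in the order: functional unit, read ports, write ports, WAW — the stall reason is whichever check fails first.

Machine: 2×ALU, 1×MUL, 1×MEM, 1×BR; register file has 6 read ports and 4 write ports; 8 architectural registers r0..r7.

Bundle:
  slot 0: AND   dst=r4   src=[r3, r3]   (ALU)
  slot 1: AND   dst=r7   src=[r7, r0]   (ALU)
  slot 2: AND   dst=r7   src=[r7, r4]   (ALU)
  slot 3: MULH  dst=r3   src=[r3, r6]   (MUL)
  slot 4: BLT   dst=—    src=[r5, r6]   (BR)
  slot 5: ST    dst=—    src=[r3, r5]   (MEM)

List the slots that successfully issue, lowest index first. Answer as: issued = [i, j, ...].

  0. ALU→r4 ⇒ go  {1A/1Mu/1Ld/1B | 5r 3w}
  1. ALU→r7 ⇒ go  {0A/1Mu/1Ld/1B | 3r 2w}
  2. ALU→r7 ⇒ no(FU)  {0A/1Mu/1Ld/1B | 3r 2w}
  3. MUL→r3 ⇒ go  {0A/0Mu/1Ld/1B | 1r 1w}
  4. BR ⇒ no(RD_PORT)  {0A/0Mu/1Ld/1B | 1r 1w}
  5. MEM ⇒ no(RD_PORT)  {0A/0Mu/1Ld/1B | 1r 1w}

issued = [0, 1, 3]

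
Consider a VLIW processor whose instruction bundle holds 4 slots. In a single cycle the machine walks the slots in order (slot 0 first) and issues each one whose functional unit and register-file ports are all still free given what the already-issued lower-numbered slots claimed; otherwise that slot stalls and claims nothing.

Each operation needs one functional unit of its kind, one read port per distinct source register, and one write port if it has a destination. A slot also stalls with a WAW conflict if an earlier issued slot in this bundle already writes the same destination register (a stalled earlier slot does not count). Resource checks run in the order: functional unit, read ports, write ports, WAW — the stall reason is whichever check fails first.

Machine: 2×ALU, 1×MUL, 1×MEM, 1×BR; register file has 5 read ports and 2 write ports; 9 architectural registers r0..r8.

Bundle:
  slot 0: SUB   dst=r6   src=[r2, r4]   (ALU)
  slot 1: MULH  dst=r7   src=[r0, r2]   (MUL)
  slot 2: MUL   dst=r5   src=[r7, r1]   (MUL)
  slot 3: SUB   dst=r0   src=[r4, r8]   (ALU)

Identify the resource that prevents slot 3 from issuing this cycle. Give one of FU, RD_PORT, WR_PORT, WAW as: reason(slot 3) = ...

reason(slot 3) = RD_PORT

  0. ALU→r6 ⇒ go  {1A/1Mu/1Ld/1B | 3r 1w}
  1. MUL→r7 ⇒ go  {1A/0Mu/1Ld/1B | 1r 0w}
  2. MUL→r5 ⇒ no(FU)  {1A/0Mu/1Ld/1B | 1r 0w}
  3. ALU→r0 ⇒ no(RD_PORT)  {1A/0Mu/1Ld/1B | 1r 0w}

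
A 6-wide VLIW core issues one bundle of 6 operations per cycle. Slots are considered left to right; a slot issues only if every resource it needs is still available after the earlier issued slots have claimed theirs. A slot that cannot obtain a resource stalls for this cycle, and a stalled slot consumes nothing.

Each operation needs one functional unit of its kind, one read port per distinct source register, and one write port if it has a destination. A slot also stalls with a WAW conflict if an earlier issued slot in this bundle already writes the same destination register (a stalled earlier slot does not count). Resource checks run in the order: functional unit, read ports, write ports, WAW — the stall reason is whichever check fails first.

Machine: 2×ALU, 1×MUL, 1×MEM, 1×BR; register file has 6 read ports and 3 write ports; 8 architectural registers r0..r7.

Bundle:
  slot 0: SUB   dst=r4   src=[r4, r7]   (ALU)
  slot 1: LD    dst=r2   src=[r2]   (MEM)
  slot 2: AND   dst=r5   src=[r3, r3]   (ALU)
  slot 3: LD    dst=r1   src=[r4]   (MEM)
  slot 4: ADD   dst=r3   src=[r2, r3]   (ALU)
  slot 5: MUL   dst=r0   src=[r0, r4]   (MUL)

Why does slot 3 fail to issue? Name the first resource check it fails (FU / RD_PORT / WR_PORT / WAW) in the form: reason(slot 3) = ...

reason(slot 3) = FU

  0. ALU→r4 ⇒ go  {1A/1Mu/1Ld/1B | 4r 2w}
  1. MEM→r2 ⇒ go  {1A/1Mu/0Ld/1B | 3r 1w}
  2. ALU→r5 ⇒ go  {0A/1Mu/0Ld/1B | 2r 0w}
  3. MEM→r1 ⇒ no(FU)  {0A/1Mu/0Ld/1B | 2r 0w}
  4. ALU→r3 ⇒ no(FU)  {0A/1Mu/0Ld/1B | 2r 0w}
  5. MUL→r0 ⇒ no(WR_PORT)  {0A/1Mu/0Ld/1B | 2r 0w}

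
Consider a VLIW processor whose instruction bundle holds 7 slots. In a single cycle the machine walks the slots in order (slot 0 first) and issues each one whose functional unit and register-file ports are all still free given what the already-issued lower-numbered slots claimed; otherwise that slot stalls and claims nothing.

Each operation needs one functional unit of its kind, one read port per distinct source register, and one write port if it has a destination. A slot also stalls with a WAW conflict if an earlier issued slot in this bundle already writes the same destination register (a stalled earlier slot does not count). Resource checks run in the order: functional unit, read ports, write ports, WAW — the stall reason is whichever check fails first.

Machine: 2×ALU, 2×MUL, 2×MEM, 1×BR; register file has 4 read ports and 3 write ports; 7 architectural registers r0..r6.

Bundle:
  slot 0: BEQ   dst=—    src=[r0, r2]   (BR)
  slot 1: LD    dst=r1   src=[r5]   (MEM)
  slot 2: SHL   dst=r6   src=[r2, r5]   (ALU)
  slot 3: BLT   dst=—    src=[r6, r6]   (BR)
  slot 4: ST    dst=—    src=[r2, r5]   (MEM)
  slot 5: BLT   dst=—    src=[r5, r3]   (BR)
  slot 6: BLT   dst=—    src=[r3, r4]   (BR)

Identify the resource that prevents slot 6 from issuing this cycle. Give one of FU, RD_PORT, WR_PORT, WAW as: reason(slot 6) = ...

[0] BR needs rd=2 wr=0: ok; after: ALU=2 MUL=2 MEM=2 BR=0, R=2, W=3
[1] MEM needs rd=1 wr=1: ok; after: ALU=2 MUL=2 MEM=1 BR=0, R=1, W=2
[2] ALU needs rd=2 wr=1: RD_PORT; after: ALU=2 MUL=2 MEM=1 BR=0, R=1, W=2
[3] BR needs rd=1 wr=0: FU; after: ALU=2 MUL=2 MEM=1 BR=0, R=1, W=2
[4] MEM needs rd=2 wr=0: RD_PORT; after: ALU=2 MUL=2 MEM=1 BR=0, R=1, W=2
[5] BR needs rd=2 wr=0: FU; after: ALU=2 MUL=2 MEM=1 BR=0, R=1, W=2
[6] BR needs rd=2 wr=0: FU; after: ALU=2 MUL=2 MEM=1 BR=0, R=1, W=2

reason(slot 6) = FU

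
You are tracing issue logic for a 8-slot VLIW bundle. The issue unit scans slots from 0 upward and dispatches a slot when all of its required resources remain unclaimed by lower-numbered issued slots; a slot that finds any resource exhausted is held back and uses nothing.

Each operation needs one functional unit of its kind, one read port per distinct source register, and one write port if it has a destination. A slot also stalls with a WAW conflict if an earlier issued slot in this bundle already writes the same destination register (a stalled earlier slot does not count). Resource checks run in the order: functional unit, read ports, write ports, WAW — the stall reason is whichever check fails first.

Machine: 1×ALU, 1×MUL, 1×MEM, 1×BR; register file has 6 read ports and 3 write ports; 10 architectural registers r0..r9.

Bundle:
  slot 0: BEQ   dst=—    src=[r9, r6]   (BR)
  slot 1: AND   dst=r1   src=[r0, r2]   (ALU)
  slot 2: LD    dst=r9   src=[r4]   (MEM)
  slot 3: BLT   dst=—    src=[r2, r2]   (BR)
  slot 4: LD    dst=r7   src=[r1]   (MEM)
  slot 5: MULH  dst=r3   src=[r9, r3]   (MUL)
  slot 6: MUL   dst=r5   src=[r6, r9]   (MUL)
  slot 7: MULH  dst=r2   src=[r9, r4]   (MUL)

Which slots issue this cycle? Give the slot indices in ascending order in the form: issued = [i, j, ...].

#0 BR src=r9,r6 dispatched  <A:1 Mu:1 Ld:1 B:0 rd:4 wr:3>
#1 ALU src=r0,r2 dispatched  <A:0 Mu:1 Ld:1 B:0 rd:2 wr:2>
#2 MEM src=r4 dispatched  <A:0 Mu:1 Ld:0 B:0 rd:1 wr:1>
#3 BR src=r2,r2 held:FU  <A:0 Mu:1 Ld:0 B:0 rd:1 wr:1>
#4 MEM src=r1 held:FU  <A:0 Mu:1 Ld:0 B:0 rd:1 wr:1>
#5 MUL src=r9,r3 held:RD_PORT  <A:0 Mu:1 Ld:0 B:0 rd:1 wr:1>
#6 MUL src=r6,r9 held:RD_PORT  <A:0 Mu:1 Ld:0 B:0 rd:1 wr:1>
#7 MUL src=r9,r4 held:RD_PORT  <A:0 Mu:1 Ld:0 B:0 rd:1 wr:1>

issued = [0, 1, 2]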